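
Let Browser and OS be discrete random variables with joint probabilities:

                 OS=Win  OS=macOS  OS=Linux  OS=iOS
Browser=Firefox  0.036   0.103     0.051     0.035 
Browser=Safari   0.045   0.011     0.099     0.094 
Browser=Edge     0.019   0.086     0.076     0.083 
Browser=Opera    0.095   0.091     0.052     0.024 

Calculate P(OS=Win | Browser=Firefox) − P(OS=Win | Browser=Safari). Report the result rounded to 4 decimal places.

P(Browser=Firefox) = 0.036 + 0.103 + 0.051 + 0.035 = 0.225; P(OS=Win | Browser=Firefox) = 0.036/0.225 = 0.16000.
P(Browser=Safari) = 0.045 + 0.011 + 0.099 + 0.094 = 0.249; P(OS=Win | Browser=Safari) = 0.045/0.249 = 0.18072.
Difference = -0.0207.

-0.0207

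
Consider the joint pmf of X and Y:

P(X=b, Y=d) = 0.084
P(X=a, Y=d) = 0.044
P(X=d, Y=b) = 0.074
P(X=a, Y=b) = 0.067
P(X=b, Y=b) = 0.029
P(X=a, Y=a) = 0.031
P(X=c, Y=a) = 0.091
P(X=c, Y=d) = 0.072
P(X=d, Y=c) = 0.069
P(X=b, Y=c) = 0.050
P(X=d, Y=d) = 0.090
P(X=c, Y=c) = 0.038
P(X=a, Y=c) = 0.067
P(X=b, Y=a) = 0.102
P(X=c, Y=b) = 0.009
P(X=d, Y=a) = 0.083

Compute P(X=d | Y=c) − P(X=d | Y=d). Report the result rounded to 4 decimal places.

P(Y=c) = 0.067 + 0.050 + 0.038 + 0.069 = 0.224; P(X=d | Y=c) = 0.069/0.224 = 0.30804.
P(Y=d) = 0.044 + 0.084 + 0.072 + 0.090 = 0.290; P(X=d | Y=d) = 0.090/0.290 = 0.31034.
Difference = -0.0023.

-0.0023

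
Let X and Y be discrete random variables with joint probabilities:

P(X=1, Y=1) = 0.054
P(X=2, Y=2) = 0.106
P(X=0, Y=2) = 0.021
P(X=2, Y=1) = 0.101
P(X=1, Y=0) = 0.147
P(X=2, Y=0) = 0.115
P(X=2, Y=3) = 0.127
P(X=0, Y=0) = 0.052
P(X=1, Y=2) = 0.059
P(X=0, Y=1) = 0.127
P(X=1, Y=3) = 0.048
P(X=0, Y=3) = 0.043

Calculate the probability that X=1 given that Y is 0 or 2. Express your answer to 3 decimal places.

P(Y=0) = 0.052 + 0.147 + 0.115 = 0.314.
P(Y=2) = 0.021 + 0.059 + 0.106 = 0.186.
P(Y ∈ {0, 2}) = 0.314 + 0.186 = 0.500; P(X=1, Y ∈ {0, 2}) = 0.147 + 0.059 = 0.206.
P(X=1 | Y ∈ {0, 2}) = 0.206/0.500 = 0.412.

0.412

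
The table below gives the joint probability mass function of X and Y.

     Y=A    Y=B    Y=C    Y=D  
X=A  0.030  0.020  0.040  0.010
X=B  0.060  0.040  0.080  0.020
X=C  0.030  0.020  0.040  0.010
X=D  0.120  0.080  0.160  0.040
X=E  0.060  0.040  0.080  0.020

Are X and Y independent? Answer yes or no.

yes

Every cell satisfies P(X,Y) = P(X)·P(Y). For instance P(X=E) = 0.200, P(Y=D) = 0.100, and 0.200×0.100 = 0.020 matches the joint entry. So X and Y are independent.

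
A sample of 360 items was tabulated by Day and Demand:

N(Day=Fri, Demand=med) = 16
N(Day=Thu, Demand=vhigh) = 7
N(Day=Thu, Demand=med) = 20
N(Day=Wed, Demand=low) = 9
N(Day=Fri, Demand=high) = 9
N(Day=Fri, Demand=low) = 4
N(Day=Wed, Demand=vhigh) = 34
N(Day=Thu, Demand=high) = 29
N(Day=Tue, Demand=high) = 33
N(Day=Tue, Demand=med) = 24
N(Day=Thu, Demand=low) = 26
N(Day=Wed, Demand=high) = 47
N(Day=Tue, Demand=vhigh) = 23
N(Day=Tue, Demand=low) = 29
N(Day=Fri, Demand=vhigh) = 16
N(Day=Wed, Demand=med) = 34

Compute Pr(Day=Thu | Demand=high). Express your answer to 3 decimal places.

0.246

Total with Demand=high: 33 + 47 + 29 + 9 = 118.
P(Day=Thu | Demand=high) = 29/118 = 0.246.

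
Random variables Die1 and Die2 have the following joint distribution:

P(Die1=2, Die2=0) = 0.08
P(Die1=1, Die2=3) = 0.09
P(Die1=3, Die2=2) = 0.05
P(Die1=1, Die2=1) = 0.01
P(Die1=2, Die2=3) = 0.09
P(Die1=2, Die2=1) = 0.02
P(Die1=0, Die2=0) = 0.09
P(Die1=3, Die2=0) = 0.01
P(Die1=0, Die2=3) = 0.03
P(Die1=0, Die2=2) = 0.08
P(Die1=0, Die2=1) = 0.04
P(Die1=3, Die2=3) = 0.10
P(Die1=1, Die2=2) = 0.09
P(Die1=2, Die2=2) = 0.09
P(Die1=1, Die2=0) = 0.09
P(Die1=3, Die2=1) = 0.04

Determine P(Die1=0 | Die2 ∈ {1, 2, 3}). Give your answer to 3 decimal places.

0.205

P(Die2=1) = 0.04 + 0.01 + 0.02 + 0.04 = 0.11.
P(Die2=2) = 0.08 + 0.09 + 0.09 + 0.05 = 0.31.
P(Die2=3) = 0.03 + 0.09 + 0.09 + 0.10 = 0.31.
P(Die2 ∈ {1, 2, 3}) = 0.11 + 0.31 + 0.31 = 0.73; P(Die1=0, Die2 ∈ {1, 2, 3}) = 0.04 + 0.08 + 0.03 = 0.15.
P(Die1=0 | Die2 ∈ {1, 2, 3}) = 0.15/0.73 = 0.205.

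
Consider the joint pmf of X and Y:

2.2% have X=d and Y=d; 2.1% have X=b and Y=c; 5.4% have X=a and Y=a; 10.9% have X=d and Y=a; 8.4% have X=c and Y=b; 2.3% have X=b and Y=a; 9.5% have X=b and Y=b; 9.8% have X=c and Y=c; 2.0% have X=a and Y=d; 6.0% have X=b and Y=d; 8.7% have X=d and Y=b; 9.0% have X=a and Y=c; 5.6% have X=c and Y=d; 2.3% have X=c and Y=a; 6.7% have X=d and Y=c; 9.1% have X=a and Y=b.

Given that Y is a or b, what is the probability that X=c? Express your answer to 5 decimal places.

P(Y=a) = 0.054 + 0.023 + 0.023 + 0.109 = 0.209.
P(Y=b) = 0.091 + 0.095 + 0.084 + 0.087 = 0.357.
P(Y ∈ {a, b}) = 0.209 + 0.357 = 0.566; P(X=c, Y ∈ {a, b}) = 0.023 + 0.084 = 0.107.
P(X=c | Y ∈ {a, b}) = 0.107/0.566 = 0.18905.

0.18905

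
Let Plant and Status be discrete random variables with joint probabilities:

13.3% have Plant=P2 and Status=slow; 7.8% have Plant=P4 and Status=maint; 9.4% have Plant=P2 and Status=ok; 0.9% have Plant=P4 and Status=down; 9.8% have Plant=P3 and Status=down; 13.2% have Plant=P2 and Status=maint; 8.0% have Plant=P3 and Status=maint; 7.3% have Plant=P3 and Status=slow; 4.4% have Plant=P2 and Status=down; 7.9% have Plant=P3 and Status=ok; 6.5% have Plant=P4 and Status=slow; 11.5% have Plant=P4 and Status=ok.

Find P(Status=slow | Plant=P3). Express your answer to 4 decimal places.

0.2212

P(Plant=P3) = 0.079 + 0.073 + 0.098 + 0.080 = 0.330.
P(Status=slow | Plant=P3) = 0.073/0.330 = 0.2212.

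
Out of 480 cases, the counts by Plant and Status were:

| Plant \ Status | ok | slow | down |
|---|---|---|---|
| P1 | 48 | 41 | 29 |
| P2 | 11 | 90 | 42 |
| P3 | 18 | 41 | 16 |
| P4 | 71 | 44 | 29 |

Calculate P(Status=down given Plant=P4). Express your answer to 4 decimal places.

Total with Plant=P4: 71 + 44 + 29 = 144.
P(Status=down | Plant=P4) = 29/144 = 0.2014.

0.2014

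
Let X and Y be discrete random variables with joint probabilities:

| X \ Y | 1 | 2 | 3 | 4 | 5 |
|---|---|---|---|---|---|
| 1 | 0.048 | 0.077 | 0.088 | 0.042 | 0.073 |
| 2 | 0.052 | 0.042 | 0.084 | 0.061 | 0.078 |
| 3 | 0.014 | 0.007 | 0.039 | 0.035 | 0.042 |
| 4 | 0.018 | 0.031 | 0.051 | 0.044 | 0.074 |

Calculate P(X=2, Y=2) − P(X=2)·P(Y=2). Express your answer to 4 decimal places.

-0.0078

P(X=2) = 0.052 + 0.042 + 0.084 + 0.061 + 0.078 = 0.317.
P(Y=2) = 0.077 + 0.042 + 0.007 + 0.031 = 0.157.
P(X=2, Y=2) − P(X=2)P(Y=2) = 0.042 − 0.317×0.157 = -0.0078.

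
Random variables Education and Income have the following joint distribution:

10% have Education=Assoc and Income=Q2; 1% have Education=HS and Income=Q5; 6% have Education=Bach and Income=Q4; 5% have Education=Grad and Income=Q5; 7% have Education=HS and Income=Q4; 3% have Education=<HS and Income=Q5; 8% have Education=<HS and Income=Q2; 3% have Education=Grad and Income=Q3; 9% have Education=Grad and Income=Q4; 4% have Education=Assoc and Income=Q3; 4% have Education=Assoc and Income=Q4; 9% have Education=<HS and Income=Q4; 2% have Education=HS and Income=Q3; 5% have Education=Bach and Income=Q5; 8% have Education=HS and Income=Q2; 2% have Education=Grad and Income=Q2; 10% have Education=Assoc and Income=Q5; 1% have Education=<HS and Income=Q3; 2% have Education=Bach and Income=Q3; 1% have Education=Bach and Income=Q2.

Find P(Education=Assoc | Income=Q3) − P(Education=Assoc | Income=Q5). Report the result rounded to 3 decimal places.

P(Income=Q3) = 0.01 + 0.02 + 0.04 + 0.02 + 0.03 = 0.12; P(Education=Assoc | Income=Q3) = 0.04/0.12 = 0.3333.
P(Income=Q5) = 0.03 + 0.01 + 0.10 + 0.05 + 0.05 = 0.24; P(Education=Assoc | Income=Q5) = 0.10/0.24 = 0.4167.
Difference = -0.083.

-0.083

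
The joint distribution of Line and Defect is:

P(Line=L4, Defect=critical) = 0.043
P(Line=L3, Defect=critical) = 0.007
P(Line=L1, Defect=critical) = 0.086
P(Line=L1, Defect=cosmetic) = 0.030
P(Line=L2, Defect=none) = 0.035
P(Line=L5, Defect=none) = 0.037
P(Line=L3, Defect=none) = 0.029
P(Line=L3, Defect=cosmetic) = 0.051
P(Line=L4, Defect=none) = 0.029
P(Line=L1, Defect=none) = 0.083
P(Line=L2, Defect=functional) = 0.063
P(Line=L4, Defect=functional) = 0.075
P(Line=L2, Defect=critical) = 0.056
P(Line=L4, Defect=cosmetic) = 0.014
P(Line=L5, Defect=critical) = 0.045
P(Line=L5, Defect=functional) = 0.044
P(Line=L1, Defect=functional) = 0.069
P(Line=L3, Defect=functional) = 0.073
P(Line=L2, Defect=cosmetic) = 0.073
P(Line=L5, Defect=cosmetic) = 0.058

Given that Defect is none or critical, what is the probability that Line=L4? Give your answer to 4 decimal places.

P(Defect=none) = 0.083 + 0.035 + 0.029 + 0.029 + 0.037 = 0.213.
P(Defect=critical) = 0.086 + 0.056 + 0.007 + 0.043 + 0.045 = 0.237.
P(Defect ∈ {none, critical}) = 0.213 + 0.237 = 0.450; P(Line=L4, Defect ∈ {none, critical}) = 0.029 + 0.043 = 0.072.
P(Line=L4 | Defect ∈ {none, critical}) = 0.072/0.450 = 0.1600.

0.1600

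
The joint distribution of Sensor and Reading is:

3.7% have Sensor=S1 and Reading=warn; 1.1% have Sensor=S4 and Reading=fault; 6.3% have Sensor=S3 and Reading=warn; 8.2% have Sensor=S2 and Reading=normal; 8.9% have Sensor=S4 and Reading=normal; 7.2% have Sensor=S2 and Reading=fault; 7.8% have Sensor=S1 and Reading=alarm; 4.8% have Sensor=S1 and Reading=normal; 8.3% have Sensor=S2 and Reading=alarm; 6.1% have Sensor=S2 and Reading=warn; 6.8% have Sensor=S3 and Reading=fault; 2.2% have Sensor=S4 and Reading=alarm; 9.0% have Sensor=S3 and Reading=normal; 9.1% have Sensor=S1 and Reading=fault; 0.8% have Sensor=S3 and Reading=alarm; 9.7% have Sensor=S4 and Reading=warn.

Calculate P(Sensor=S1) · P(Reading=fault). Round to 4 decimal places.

0.0615

P(Sensor=S1) = 0.048 + 0.037 + 0.078 + 0.091 = 0.254.
P(Reading=fault) = 0.091 + 0.072 + 0.068 + 0.011 = 0.242.
Product: 0.254 × 0.242 = 0.0615.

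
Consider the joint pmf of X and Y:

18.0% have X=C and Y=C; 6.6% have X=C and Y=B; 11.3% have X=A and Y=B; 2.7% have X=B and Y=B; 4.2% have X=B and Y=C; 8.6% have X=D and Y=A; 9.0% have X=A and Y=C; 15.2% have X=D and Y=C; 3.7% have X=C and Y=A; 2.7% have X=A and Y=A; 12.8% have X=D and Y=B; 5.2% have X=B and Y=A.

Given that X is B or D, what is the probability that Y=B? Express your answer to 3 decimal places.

0.318

P(X=B) = 0.052 + 0.027 + 0.042 = 0.121.
P(X=D) = 0.086 + 0.128 + 0.152 = 0.366.
P(X ∈ {B, D}) = 0.121 + 0.366 = 0.487; P(Y=B, X ∈ {B, D}) = 0.027 + 0.128 = 0.155.
P(Y=B | X ∈ {B, D}) = 0.155/0.487 = 0.318.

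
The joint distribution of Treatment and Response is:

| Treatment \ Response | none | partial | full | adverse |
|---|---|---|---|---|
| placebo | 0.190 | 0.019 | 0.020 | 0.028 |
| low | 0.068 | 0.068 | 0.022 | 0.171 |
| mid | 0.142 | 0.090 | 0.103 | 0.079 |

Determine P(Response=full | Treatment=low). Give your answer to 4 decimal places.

0.0669

P(Treatment=low) = 0.068 + 0.068 + 0.022 + 0.171 = 0.329.
P(Response=full | Treatment=low) = 0.022/0.329 = 0.0669.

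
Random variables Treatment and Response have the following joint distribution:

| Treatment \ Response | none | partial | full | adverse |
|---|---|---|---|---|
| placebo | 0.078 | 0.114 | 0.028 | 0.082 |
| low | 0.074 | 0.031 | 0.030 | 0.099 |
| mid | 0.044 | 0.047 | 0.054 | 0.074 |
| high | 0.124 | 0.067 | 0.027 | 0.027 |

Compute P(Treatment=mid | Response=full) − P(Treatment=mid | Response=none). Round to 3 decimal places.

0.251

P(Response=full) = 0.028 + 0.030 + 0.054 + 0.027 = 0.139; P(Treatment=mid | Response=full) = 0.054/0.139 = 0.3885.
P(Response=none) = 0.078 + 0.074 + 0.044 + 0.124 = 0.320; P(Treatment=mid | Response=none) = 0.044/0.320 = 0.1375.
Difference = 0.251.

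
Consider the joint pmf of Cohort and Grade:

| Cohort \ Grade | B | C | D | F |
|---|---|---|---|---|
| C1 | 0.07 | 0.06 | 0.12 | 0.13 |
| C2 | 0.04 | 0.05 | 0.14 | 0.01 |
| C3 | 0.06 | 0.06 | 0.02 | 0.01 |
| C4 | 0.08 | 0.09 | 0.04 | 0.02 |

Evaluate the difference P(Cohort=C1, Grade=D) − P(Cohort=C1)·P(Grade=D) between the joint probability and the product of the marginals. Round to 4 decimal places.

P(Cohort=C1) = 0.07 + 0.06 + 0.12 + 0.13 = 0.38.
P(Grade=D) = 0.12 + 0.14 + 0.02 + 0.04 = 0.32.
P(Cohort=C1, Grade=D) − P(Cohort=C1)P(Grade=D) = 0.12 − 0.38×0.32 = -0.0016.

-0.0016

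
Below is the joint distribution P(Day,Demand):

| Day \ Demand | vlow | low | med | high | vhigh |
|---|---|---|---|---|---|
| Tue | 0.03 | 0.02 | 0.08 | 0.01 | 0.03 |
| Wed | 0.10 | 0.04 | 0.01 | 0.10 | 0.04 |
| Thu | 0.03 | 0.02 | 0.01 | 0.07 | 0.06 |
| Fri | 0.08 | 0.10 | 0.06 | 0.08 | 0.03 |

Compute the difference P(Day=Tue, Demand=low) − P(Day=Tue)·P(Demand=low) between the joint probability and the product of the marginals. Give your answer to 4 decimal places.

P(Day=Tue) = 0.03 + 0.02 + 0.08 + 0.01 + 0.03 = 0.17.
P(Demand=low) = 0.02 + 0.04 + 0.02 + 0.10 = 0.18.
P(Day=Tue, Demand=low) − P(Day=Tue)P(Demand=low) = 0.02 − 0.17×0.18 = -0.0106.

-0.0106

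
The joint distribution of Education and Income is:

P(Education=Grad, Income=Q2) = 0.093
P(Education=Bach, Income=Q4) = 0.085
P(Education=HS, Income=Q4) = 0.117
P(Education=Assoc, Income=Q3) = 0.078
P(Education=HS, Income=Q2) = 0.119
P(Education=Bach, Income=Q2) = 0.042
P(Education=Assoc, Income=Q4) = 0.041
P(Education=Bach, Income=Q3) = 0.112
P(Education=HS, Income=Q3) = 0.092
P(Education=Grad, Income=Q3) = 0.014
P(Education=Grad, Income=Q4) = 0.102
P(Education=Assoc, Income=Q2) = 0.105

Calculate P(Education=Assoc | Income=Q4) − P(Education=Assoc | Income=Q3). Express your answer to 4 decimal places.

-0.1447

P(Income=Q4) = 0.117 + 0.041 + 0.085 + 0.102 = 0.345; P(Education=Assoc | Income=Q4) = 0.041/0.345 = 0.11884.
P(Income=Q3) = 0.092 + 0.078 + 0.112 + 0.014 = 0.296; P(Education=Assoc | Income=Q3) = 0.078/0.296 = 0.26351.
Difference = -0.1447.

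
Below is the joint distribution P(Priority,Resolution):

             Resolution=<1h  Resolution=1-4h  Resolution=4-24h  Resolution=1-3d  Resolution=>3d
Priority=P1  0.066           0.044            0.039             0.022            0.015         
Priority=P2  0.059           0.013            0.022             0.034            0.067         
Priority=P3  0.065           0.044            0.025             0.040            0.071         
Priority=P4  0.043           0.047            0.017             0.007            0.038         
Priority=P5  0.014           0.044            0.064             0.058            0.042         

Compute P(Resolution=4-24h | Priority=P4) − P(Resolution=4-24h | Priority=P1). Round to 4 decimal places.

P(Priority=P4) = 0.043 + 0.047 + 0.017 + 0.007 + 0.038 = 0.152; P(Resolution=4-24h | Priority=P4) = 0.017/0.152 = 0.11184.
P(Priority=P1) = 0.066 + 0.044 + 0.039 + 0.022 + 0.015 = 0.186; P(Resolution=4-24h | Priority=P1) = 0.039/0.186 = 0.20968.
Difference = -0.0978.

-0.0978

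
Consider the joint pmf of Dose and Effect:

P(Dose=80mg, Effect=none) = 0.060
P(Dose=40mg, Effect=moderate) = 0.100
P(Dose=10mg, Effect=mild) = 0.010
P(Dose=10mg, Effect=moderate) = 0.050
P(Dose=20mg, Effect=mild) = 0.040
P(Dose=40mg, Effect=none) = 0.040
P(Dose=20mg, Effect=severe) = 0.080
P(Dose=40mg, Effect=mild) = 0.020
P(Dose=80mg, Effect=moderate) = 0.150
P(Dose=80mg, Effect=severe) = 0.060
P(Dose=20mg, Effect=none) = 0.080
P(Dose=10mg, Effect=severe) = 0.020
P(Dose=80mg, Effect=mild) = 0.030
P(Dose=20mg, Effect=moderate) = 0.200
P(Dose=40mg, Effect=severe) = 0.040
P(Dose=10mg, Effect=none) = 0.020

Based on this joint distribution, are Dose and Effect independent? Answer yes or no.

yes

Every cell satisfies P(Dose,Effect) = P(Dose)·P(Effect). For instance P(Dose=80mg) = 0.300, P(Effect=moderate) = 0.500, and 0.300×0.500 = 0.150 matches the joint entry. So Dose and Effect are independent.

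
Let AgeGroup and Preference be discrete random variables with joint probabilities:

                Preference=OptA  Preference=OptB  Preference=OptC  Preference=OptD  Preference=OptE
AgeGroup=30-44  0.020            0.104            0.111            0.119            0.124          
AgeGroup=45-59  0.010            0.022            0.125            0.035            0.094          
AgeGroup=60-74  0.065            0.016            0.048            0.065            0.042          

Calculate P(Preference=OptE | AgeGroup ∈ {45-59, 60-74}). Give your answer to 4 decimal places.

0.2605

P(AgeGroup=45-59) = 0.010 + 0.022 + 0.125 + 0.035 + 0.094 = 0.286.
P(AgeGroup=60-74) = 0.065 + 0.016 + 0.048 + 0.065 + 0.042 = 0.236.
P(AgeGroup ∈ {45-59, 60-74}) = 0.286 + 0.236 = 0.522; P(Preference=OptE, AgeGroup ∈ {45-59, 60-74}) = 0.094 + 0.042 = 0.136.
P(Preference=OptE | AgeGroup ∈ {45-59, 60-74}) = 0.136/0.522 = 0.2605.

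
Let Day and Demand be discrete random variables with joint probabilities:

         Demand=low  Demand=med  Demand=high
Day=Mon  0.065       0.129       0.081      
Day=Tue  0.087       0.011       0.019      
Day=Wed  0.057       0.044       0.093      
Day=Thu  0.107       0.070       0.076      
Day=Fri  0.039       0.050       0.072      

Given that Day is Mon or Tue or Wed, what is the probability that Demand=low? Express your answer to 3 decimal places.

P(Day=Mon) = 0.065 + 0.129 + 0.081 = 0.275.
P(Day=Tue) = 0.087 + 0.011 + 0.019 = 0.117.
P(Day=Wed) = 0.057 + 0.044 + 0.093 = 0.194.
P(Day ∈ {Mon, Tue, Wed}) = 0.275 + 0.117 + 0.194 = 0.586; P(Demand=low, Day ∈ {Mon, Tue, Wed}) = 0.065 + 0.087 + 0.057 = 0.209.
P(Demand=low | Day ∈ {Mon, Tue, Wed}) = 0.209/0.586 = 0.357.

0.357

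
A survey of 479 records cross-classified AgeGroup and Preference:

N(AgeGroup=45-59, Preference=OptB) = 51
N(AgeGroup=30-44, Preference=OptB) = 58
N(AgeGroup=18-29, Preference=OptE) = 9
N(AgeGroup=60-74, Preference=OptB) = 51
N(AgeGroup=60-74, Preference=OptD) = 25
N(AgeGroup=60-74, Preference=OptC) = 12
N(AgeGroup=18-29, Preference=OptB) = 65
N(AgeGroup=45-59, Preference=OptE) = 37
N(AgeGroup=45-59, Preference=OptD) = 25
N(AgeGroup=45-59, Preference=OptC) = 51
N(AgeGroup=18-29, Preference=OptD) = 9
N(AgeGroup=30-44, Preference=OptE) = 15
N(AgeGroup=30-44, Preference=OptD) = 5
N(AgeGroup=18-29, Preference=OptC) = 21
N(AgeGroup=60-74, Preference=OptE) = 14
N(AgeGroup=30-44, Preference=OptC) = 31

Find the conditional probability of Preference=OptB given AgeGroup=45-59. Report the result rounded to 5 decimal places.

Total with AgeGroup=45-59: 51 + 51 + 25 + 37 = 164.
P(Preference=OptB | AgeGroup=45-59) = 51/164 = 0.31098.

0.31098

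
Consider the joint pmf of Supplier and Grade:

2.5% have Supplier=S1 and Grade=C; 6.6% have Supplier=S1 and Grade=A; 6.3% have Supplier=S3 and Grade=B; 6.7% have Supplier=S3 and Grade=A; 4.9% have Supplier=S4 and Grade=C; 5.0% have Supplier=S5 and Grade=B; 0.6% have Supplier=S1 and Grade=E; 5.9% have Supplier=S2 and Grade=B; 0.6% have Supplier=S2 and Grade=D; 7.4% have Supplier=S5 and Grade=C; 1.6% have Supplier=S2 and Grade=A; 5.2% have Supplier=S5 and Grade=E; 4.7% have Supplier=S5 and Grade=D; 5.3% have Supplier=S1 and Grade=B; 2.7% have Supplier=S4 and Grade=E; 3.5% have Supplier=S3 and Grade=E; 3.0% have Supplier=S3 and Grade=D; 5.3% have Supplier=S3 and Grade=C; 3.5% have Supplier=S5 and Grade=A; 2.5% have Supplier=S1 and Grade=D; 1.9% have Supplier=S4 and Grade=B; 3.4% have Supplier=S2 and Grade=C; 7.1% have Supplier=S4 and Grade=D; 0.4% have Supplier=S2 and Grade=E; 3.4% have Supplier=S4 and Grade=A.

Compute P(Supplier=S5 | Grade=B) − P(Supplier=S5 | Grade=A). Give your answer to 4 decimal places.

0.0444

P(Grade=B) = 0.053 + 0.059 + 0.063 + 0.019 + 0.050 = 0.244; P(Supplier=S5 | Grade=B) = 0.050/0.244 = 0.20492.
P(Grade=A) = 0.066 + 0.016 + 0.067 + 0.034 + 0.035 = 0.218; P(Supplier=S5 | Grade=A) = 0.035/0.218 = 0.16055.
Difference = 0.0444.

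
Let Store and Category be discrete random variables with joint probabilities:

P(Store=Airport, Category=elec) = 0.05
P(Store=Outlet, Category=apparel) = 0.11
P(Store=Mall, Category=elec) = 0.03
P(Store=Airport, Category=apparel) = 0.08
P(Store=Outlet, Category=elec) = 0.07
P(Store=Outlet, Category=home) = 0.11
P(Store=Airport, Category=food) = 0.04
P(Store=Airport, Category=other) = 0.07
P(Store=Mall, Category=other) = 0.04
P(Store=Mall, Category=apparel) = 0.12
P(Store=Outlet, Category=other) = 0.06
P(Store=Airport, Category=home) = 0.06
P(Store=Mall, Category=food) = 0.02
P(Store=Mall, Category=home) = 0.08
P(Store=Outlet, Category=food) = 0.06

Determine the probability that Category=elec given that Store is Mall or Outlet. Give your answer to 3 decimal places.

0.143

P(Store=Mall) = 0.02 + 0.12 + 0.03 + 0.08 + 0.04 = 0.29.
P(Store=Outlet) = 0.06 + 0.11 + 0.07 + 0.11 + 0.06 = 0.41.
P(Store ∈ {Mall, Outlet}) = 0.29 + 0.41 = 0.70; P(Category=elec, Store ∈ {Mall, Outlet}) = 0.03 + 0.07 = 0.10.
P(Category=elec | Store ∈ {Mall, Outlet}) = 0.10/0.70 = 0.143.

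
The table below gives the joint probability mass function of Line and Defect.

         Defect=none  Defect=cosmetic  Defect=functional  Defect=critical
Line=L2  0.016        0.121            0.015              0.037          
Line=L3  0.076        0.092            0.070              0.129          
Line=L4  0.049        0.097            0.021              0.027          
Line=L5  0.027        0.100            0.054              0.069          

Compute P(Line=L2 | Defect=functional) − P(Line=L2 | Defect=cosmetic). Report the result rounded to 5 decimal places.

-0.20137

P(Defect=functional) = 0.015 + 0.070 + 0.021 + 0.054 = 0.160; P(Line=L2 | Defect=functional) = 0.015/0.160 = 0.093750.
P(Defect=cosmetic) = 0.121 + 0.092 + 0.097 + 0.100 = 0.410; P(Line=L2 | Defect=cosmetic) = 0.121/0.410 = 0.295122.
Difference = -0.20137.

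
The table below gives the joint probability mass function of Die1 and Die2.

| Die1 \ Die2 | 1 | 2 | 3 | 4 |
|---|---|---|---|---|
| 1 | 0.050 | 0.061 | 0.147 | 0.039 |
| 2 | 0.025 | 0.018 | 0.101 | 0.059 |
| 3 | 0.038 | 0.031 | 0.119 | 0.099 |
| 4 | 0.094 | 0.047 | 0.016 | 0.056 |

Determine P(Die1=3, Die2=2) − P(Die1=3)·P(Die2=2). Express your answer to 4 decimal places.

P(Die1=3) = 0.038 + 0.031 + 0.119 + 0.099 = 0.287.
P(Die2=2) = 0.061 + 0.018 + 0.031 + 0.047 = 0.157.
P(Die1=3, Die2=2) − P(Die1=3)P(Die2=2) = 0.031 − 0.287×0.157 = -0.0141.

-0.0141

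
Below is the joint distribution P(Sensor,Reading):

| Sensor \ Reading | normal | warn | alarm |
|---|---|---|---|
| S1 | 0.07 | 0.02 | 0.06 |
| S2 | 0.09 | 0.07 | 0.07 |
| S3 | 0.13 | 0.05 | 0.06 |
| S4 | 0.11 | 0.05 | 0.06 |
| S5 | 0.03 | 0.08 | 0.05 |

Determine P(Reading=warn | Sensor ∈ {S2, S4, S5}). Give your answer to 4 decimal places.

P(Sensor=S2) = 0.09 + 0.07 + 0.07 = 0.23.
P(Sensor=S4) = 0.11 + 0.05 + 0.06 = 0.22.
P(Sensor=S5) = 0.03 + 0.08 + 0.05 = 0.16.
P(Sensor ∈ {S2, S4, S5}) = 0.23 + 0.22 + 0.16 = 0.61; P(Reading=warn, Sensor ∈ {S2, S4, S5}) = 0.07 + 0.05 + 0.08 = 0.20.
P(Reading=warn | Sensor ∈ {S2, S4, S5}) = 0.20/0.61 = 0.3279.

0.3279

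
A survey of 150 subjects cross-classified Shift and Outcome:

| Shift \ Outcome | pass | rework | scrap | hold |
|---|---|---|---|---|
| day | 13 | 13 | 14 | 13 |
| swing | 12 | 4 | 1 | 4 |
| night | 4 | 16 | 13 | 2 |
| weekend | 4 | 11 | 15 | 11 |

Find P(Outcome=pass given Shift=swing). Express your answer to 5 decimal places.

Total with Shift=swing: 12 + 4 + 1 + 4 = 21.
P(Outcome=pass | Shift=swing) = 12/21 = 0.57143.

0.57143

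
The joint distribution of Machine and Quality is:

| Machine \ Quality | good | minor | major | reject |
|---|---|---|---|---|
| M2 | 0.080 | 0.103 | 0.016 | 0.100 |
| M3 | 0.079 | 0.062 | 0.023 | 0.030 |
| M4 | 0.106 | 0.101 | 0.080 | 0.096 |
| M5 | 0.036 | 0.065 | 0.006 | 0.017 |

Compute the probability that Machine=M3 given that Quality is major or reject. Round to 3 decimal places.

0.144

P(Quality=major) = 0.016 + 0.023 + 0.080 + 0.006 = 0.125.
P(Quality=reject) = 0.100 + 0.030 + 0.096 + 0.017 = 0.243.
P(Quality ∈ {major, reject}) = 0.125 + 0.243 = 0.368; P(Machine=M3, Quality ∈ {major, reject}) = 0.023 + 0.030 = 0.053.
P(Machine=M3 | Quality ∈ {major, reject}) = 0.053/0.368 = 0.144.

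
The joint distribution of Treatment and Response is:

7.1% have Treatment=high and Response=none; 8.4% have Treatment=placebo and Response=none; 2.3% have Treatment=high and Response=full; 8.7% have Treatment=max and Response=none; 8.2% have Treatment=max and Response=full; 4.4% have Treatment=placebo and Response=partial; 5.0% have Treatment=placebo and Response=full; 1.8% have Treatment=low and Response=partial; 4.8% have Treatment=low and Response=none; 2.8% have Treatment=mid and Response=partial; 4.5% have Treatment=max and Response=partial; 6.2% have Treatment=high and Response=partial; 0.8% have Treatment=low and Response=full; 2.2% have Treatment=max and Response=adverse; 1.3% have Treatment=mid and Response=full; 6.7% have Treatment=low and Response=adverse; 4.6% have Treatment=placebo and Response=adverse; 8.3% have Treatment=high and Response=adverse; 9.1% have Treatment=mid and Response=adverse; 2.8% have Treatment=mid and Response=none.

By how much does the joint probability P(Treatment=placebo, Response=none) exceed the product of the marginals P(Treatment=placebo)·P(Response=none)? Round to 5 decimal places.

0.01277

P(Treatment=placebo) = 0.084 + 0.044 + 0.050 + 0.046 = 0.224.
P(Response=none) = 0.084 + 0.048 + 0.028 + 0.071 + 0.087 = 0.318.
P(Treatment=placebo, Response=none) − P(Treatment=placebo)P(Response=none) = 0.084 − 0.224×0.318 = 0.01277.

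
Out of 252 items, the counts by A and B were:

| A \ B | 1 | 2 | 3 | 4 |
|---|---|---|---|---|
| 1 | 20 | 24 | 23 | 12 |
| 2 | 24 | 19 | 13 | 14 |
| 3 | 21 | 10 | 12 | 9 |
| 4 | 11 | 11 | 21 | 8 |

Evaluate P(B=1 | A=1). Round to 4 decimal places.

0.2532

Total with A=1: 20 + 24 + 23 + 12 = 79.
P(B=1 | A=1) = 20/79 = 0.2532.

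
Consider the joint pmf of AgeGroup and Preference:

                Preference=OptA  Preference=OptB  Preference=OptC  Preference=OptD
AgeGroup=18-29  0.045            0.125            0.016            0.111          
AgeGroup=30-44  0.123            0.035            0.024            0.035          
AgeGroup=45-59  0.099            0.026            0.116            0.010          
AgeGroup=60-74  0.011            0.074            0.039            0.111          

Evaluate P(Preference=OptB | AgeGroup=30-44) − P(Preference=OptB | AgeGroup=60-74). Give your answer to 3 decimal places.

-0.154

P(AgeGroup=30-44) = 0.123 + 0.035 + 0.024 + 0.035 = 0.217; P(Preference=OptB | AgeGroup=30-44) = 0.035/0.217 = 0.1613.
P(AgeGroup=60-74) = 0.011 + 0.074 + 0.039 + 0.111 = 0.235; P(Preference=OptB | AgeGroup=60-74) = 0.074/0.235 = 0.3149.
Difference = -0.154.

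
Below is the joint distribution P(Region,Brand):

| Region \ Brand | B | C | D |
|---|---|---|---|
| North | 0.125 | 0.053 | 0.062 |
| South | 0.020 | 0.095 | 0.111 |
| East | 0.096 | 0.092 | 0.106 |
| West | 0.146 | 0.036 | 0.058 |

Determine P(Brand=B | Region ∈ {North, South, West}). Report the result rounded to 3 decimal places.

P(Region=North) = 0.125 + 0.053 + 0.062 = 0.240.
P(Region=South) = 0.020 + 0.095 + 0.111 = 0.226.
P(Region=West) = 0.146 + 0.036 + 0.058 = 0.240.
P(Region ∈ {North, South, West}) = 0.240 + 0.226 + 0.240 = 0.706; P(Brand=B, Region ∈ {North, South, West}) = 0.125 + 0.020 + 0.146 = 0.291.
P(Brand=B | Region ∈ {North, South, West}) = 0.291/0.706 = 0.412.

0.412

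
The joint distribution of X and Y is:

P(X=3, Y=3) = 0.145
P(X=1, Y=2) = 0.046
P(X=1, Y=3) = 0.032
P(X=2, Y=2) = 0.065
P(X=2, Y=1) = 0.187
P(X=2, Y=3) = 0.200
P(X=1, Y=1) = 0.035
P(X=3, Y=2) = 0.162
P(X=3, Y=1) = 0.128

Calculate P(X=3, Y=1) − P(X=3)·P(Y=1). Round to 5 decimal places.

-0.02425

P(X=3) = 0.128 + 0.162 + 0.145 = 0.435.
P(Y=1) = 0.035 + 0.187 + 0.128 = 0.350.
P(X=3, Y=1) − P(X=3)P(Y=1) = 0.128 − 0.435×0.350 = -0.02425.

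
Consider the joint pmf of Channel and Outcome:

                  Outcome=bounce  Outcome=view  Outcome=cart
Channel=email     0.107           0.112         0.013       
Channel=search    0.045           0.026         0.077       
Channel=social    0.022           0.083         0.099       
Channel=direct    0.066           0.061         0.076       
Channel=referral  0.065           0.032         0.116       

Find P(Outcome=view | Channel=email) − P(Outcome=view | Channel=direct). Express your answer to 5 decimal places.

0.18227

P(Channel=email) = 0.107 + 0.112 + 0.013 = 0.232; P(Outcome=view | Channel=email) = 0.112/0.232 = 0.482759.
P(Channel=direct) = 0.066 + 0.061 + 0.076 = 0.203; P(Outcome=view | Channel=direct) = 0.061/0.203 = 0.300493.
Difference = 0.18227.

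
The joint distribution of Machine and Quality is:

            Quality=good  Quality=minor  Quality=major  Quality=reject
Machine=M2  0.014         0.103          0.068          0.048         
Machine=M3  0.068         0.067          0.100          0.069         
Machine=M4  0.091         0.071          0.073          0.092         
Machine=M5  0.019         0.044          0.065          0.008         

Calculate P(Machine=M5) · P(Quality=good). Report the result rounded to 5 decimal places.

P(Machine=M5) = 0.019 + 0.044 + 0.065 + 0.008 = 0.136.
P(Quality=good) = 0.014 + 0.068 + 0.091 + 0.019 = 0.192.
Product: 0.136 × 0.192 = 0.02611.

0.02611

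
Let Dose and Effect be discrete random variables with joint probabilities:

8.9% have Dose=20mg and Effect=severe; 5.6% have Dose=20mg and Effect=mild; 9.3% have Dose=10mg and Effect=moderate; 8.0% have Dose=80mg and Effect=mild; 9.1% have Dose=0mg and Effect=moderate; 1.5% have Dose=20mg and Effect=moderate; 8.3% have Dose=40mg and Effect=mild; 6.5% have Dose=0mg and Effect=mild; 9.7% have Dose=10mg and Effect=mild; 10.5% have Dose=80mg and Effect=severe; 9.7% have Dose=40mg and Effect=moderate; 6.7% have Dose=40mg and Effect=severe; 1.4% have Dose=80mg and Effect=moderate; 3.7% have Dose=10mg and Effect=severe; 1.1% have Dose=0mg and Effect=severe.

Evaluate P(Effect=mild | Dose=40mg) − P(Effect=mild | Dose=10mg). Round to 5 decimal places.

-0.09128

P(Dose=40mg) = 0.083 + 0.097 + 0.067 = 0.247; P(Effect=mild | Dose=40mg) = 0.083/0.247 = 0.336032.
P(Dose=10mg) = 0.097 + 0.093 + 0.037 = 0.227; P(Effect=mild | Dose=10mg) = 0.097/0.227 = 0.427313.
Difference = -0.09128.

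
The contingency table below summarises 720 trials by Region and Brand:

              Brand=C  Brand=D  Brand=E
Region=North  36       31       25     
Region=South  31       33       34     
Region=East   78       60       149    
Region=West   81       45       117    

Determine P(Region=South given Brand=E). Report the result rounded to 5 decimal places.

Total with Brand=E: 25 + 34 + 149 + 117 = 325.
P(Region=South | Brand=E) = 34/325 = 0.10462.

0.10462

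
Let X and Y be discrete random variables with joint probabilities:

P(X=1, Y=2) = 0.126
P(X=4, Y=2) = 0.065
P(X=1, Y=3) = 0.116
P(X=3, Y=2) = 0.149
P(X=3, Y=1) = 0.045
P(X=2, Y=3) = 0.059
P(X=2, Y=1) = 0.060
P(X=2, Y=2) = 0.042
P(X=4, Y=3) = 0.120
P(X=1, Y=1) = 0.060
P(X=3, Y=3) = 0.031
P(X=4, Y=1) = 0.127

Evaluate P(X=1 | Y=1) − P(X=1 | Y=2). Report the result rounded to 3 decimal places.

-0.124

P(Y=1) = 0.060 + 0.060 + 0.045 + 0.127 = 0.292; P(X=1 | Y=1) = 0.060/0.292 = 0.2055.
P(Y=2) = 0.126 + 0.042 + 0.149 + 0.065 = 0.382; P(X=1 | Y=2) = 0.126/0.382 = 0.3298.
Difference = -0.124.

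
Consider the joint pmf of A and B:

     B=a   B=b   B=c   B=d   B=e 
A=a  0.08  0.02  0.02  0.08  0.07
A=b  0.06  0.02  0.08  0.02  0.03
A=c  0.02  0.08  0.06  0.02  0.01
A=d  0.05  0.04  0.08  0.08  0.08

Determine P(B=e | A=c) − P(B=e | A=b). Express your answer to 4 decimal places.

P(A=c) = 0.02 + 0.08 + 0.06 + 0.02 + 0.01 = 0.19; P(B=e | A=c) = 0.01/0.19 = 0.05263.
P(A=b) = 0.06 + 0.02 + 0.08 + 0.02 + 0.03 = 0.21; P(B=e | A=b) = 0.03/0.21 = 0.14286.
Difference = -0.0902.

-0.0902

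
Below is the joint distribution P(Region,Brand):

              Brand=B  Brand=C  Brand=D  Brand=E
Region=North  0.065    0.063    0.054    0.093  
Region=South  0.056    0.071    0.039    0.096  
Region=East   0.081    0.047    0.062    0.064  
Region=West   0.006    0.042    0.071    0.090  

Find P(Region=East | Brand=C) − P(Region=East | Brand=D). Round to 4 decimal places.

P(Brand=C) = 0.063 + 0.071 + 0.047 + 0.042 = 0.223; P(Region=East | Brand=C) = 0.047/0.223 = 0.21076.
P(Brand=D) = 0.054 + 0.039 + 0.062 + 0.071 = 0.226; P(Region=East | Brand=D) = 0.062/0.226 = 0.27434.
Difference = -0.0636.

-0.0636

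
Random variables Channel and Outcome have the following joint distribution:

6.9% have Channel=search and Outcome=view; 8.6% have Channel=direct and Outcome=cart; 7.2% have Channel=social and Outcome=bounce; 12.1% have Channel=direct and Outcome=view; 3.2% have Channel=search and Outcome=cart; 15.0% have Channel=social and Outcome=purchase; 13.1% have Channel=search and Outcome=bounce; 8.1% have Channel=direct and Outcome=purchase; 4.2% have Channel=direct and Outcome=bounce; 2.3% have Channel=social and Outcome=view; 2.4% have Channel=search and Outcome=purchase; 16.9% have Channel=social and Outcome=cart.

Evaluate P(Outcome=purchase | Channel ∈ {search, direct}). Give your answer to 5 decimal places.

0.17918

P(Channel=search) = 0.131 + 0.069 + 0.032 + 0.024 = 0.256.
P(Channel=direct) = 0.042 + 0.121 + 0.086 + 0.081 = 0.330.
P(Channel ∈ {search, direct}) = 0.256 + 0.330 = 0.586; P(Outcome=purchase, Channel ∈ {search, direct}) = 0.024 + 0.081 = 0.105.
P(Outcome=purchase | Channel ∈ {search, direct}) = 0.105/0.586 = 0.17918.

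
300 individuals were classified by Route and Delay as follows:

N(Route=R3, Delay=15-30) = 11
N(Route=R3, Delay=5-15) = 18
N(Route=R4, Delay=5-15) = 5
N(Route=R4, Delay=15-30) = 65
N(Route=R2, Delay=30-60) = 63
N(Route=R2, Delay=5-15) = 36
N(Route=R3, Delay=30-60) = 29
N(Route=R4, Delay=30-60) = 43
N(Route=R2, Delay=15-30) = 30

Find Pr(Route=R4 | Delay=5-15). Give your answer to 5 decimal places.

Total with Delay=5-15: 36 + 18 + 5 = 59.
P(Route=R4 | Delay=5-15) = 5/59 = 0.08475.

0.08475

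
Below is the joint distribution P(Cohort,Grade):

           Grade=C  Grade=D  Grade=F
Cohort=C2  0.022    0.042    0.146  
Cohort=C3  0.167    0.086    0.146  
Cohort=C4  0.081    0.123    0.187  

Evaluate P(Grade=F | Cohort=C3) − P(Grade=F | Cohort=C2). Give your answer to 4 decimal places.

-0.3293

P(Cohort=C3) = 0.167 + 0.086 + 0.146 = 0.399; P(Grade=F | Cohort=C3) = 0.146/0.399 = 0.36591.
P(Cohort=C2) = 0.022 + 0.042 + 0.146 = 0.210; P(Grade=F | Cohort=C2) = 0.146/0.210 = 0.69524.
Difference = -0.3293.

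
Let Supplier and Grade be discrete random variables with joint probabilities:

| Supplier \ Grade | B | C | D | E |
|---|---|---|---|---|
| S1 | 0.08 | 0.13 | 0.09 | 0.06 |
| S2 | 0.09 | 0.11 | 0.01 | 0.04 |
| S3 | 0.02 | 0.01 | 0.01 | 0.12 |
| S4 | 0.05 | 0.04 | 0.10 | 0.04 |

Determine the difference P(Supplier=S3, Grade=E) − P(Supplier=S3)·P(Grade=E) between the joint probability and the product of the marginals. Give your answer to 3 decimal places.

P(Supplier=S3) = 0.02 + 0.01 + 0.01 + 0.12 = 0.16.
P(Grade=E) = 0.06 + 0.04 + 0.12 + 0.04 = 0.26.
P(Supplier=S3, Grade=E) − P(Supplier=S3)P(Grade=E) = 0.12 − 0.16×0.26 = 0.078.

0.078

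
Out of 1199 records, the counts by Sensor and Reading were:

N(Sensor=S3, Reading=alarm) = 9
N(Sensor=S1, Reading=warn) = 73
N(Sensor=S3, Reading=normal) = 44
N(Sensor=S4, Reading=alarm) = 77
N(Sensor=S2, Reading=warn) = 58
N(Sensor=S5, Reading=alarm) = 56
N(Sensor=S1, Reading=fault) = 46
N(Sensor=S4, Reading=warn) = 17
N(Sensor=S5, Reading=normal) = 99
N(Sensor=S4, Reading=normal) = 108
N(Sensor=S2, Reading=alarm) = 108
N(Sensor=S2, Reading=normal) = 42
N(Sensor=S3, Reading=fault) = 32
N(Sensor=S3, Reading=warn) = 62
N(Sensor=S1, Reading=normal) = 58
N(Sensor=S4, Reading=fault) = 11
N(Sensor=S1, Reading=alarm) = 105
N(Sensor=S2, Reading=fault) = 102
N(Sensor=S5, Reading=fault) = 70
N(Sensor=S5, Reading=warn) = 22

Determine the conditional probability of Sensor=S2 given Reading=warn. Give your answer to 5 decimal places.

Total with Reading=warn: 73 + 58 + 62 + 17 + 22 = 232.
P(Sensor=S2 | Reading=warn) = 58/232 = 0.25000.

0.25000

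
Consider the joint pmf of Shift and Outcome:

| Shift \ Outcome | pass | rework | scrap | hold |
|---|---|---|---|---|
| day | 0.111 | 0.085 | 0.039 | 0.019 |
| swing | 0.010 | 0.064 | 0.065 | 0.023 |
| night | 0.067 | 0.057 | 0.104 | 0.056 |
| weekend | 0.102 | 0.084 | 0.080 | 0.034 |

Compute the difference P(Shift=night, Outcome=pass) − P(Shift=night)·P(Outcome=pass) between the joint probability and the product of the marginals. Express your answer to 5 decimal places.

-0.01536

P(Shift=night) = 0.067 + 0.057 + 0.104 + 0.056 = 0.284.
P(Outcome=pass) = 0.111 + 0.010 + 0.067 + 0.102 = 0.290.
P(Shift=night, Outcome=pass) − P(Shift=night)P(Outcome=pass) = 0.067 − 0.284×0.290 = -0.01536.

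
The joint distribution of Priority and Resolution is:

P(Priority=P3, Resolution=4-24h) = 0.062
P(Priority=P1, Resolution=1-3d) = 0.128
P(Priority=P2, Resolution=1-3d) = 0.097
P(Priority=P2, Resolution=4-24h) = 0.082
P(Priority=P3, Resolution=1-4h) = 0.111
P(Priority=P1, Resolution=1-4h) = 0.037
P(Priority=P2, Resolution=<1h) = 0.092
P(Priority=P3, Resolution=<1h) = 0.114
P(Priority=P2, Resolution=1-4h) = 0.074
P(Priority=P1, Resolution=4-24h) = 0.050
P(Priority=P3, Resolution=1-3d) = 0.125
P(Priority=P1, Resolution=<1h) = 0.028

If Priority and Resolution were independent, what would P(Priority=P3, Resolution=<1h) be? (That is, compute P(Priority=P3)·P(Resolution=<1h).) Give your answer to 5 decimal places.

0.09641

P(Priority=P3) = 0.114 + 0.111 + 0.062 + 0.125 = 0.412.
P(Resolution=<1h) = 0.028 + 0.092 + 0.114 = 0.234.
Product: 0.412 × 0.234 = 0.09641.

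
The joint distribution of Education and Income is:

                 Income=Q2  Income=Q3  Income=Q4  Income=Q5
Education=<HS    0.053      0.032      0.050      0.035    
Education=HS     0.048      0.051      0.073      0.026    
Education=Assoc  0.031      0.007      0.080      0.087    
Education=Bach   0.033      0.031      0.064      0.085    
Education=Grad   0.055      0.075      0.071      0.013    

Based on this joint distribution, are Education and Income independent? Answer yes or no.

no

P(Education=Grad) = 0.214 and P(Income=Q5) = 0.246, so their product is 0.05264, but P(Education=Grad, Income=Q5) = 0.013. Since these differ, Education and Income are not independent.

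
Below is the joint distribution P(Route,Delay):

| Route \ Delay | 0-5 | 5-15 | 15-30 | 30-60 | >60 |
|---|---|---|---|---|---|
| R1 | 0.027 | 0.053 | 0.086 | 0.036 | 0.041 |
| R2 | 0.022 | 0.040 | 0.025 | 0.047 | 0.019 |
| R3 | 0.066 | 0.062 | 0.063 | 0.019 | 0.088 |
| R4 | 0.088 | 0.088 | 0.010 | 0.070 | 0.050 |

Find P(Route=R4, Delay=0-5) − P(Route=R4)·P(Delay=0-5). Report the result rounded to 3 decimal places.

P(Route=R4) = 0.088 + 0.088 + 0.010 + 0.070 + 0.050 = 0.306.
P(Delay=0-5) = 0.027 + 0.022 + 0.066 + 0.088 = 0.203.
P(Route=R4, Delay=0-5) − P(Route=R4)P(Delay=0-5) = 0.088 − 0.306×0.203 = 0.026.

0.026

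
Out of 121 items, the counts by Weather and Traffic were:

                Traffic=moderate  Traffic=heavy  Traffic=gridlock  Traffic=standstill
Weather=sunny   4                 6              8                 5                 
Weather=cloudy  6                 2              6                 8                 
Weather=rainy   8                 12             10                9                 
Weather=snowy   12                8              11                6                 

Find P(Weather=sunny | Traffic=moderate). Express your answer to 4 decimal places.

0.1333

Total with Traffic=moderate: 4 + 6 + 8 + 12 = 30.
P(Weather=sunny | Traffic=moderate) = 4/30 = 0.1333.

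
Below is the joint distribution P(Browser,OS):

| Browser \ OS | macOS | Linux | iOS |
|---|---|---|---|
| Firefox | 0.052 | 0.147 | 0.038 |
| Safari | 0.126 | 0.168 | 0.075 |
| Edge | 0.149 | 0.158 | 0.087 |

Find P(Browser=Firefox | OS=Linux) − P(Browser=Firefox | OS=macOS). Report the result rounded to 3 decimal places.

P(OS=Linux) = 0.147 + 0.168 + 0.158 = 0.473; P(Browser=Firefox | OS=Linux) = 0.147/0.473 = 0.3108.
P(OS=macOS) = 0.052 + 0.126 + 0.149 = 0.327; P(Browser=Firefox | OS=macOS) = 0.052/0.327 = 0.1590.
Difference = 0.152.

0.152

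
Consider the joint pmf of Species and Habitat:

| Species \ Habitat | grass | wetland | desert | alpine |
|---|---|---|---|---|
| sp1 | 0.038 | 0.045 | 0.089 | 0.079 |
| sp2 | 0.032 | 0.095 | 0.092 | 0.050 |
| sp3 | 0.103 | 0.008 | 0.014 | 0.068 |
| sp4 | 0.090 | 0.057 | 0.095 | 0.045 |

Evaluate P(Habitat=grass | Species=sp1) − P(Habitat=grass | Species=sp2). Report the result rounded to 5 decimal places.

0.03244

P(Species=sp1) = 0.038 + 0.045 + 0.089 + 0.079 = 0.251; P(Habitat=grass | Species=sp1) = 0.038/0.251 = 0.151394.
P(Species=sp2) = 0.032 + 0.095 + 0.092 + 0.050 = 0.269; P(Habitat=grass | Species=sp2) = 0.032/0.269 = 0.118959.
Difference = 0.03244.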